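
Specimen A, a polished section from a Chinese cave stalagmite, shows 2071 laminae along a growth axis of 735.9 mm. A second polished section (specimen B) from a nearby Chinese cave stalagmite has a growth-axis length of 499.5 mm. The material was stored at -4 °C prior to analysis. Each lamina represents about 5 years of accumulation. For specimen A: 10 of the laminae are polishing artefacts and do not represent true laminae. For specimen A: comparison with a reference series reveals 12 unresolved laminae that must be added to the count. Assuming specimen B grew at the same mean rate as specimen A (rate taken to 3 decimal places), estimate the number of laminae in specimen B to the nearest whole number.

Specimen A: adjusted count: 2071 − 10 + 12 = 2073 laminae.
Specimen A: 2073 laminae at 5 years each span 2073 × 5 = 10365 years.
A: 735.9 mm over 10365 years gives 735.9 / 10365 ≈ 0.071 mm per year.
For B, 499.5 / 0.071 = 7035.21 years; at 5 years per lamina that is 7035.21 / 5 ≈ 1407 laminae.

1407 laminae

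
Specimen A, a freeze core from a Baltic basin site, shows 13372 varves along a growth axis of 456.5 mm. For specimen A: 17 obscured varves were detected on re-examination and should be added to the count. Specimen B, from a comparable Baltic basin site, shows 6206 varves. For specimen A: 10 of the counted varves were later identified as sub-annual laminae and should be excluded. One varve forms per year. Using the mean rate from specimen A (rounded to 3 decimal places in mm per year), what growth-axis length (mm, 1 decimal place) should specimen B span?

Specimen A: adjusted count: 13372 − 10 + 17 = 13379 varves.
A: Mean rate = 456.5 mm / 13379 years ≈ 0.034 mm/yr.
Length of B = 0.034 × 6206 = 211.0 mm.

211.0 mm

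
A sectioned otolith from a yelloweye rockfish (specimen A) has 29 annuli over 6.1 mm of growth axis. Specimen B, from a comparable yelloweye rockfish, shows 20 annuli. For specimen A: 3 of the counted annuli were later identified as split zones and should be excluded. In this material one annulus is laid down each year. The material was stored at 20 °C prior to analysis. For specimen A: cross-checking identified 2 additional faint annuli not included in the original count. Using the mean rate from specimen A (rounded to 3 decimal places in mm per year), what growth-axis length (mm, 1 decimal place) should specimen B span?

4.4 mm

Specimen A: true annulus count = 29 − 3 + 2 = 28.
A: 6.1 mm over 28 years gives 6.1 / 28 ≈ 0.218 mm/year.
B's length ≈ 0.218 × 20 = 4.4 mm.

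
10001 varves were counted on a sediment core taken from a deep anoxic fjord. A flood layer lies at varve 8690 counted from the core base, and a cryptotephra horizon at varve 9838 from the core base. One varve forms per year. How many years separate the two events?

1148 years

9838 − 8690 = 1148 varves lie between the two events.
That is 1148 years at one varve per year.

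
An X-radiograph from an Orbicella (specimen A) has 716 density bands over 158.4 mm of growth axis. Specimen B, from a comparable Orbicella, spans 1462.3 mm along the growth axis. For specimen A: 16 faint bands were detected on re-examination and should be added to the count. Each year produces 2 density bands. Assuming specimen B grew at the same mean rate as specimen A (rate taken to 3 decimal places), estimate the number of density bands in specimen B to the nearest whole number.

6754 density bands

Specimen A: true density band count = 716 + 16 = 732.
Specimen A: 732 density bands at 2 per year is 732 / 2 = 366 years.
A: 158.4 mm over 366 years gives 158.4 / 366 ≈ 0.433 mm/year.
For B, 1462.3 / 0.433 = 3377.14 years; at 2 density bands per year that is 3377.14 × 2 ≈ 6754 density bands.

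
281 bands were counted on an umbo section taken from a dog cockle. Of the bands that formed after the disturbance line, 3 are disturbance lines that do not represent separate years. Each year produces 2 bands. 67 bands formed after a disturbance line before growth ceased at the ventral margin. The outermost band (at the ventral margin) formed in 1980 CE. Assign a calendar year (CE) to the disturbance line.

1948 CE

67 bands post-date the disturbance line.
Removing the 3 false bands leaves 67 − 3 = 64 true bands beyond the disturbance line.
With 2 bands per year, 64 / 2 = 32 years.
Counting back 32 years from 1980 CE places the disturbance line in 1980 − 32 = 1948 CE.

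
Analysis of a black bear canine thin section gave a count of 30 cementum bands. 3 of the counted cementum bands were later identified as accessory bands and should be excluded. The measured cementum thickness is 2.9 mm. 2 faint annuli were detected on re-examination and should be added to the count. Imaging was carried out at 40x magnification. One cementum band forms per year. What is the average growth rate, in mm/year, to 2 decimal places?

0.10 mm/year

Adjusted count: 30 − 3 + 2 = 29 cementum bands.
2.9 mm over 29 years gives 2.9 / 29 ≈ 0.10 mm/year.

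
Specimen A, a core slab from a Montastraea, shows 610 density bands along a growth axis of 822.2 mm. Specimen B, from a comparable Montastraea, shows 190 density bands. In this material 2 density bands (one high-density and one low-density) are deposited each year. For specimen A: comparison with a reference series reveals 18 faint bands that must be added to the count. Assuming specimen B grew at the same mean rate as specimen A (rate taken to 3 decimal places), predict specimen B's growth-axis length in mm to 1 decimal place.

248.7 mm

Specimen A: correcting the raw count gives 610 + 18 = 628 true density bands.
Specimen A: with 2 density bands per year, 628 / 2 = 314 years.
A: Mean rate = 822.2 mm / 314 years ≈ 2.618 mm per year.
Specimen B: dividing by 2 density bands per year: 190 / 2 = 95 years. Length of B = 2.618 × 95 = 248.7 mm.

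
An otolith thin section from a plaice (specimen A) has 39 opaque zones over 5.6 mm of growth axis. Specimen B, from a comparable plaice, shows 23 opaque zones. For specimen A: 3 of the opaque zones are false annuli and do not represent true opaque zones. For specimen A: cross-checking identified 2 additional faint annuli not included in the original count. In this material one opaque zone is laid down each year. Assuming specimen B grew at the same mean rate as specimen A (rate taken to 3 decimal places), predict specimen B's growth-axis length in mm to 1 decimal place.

Specimen A: adjusted count: 39 − 3 + 2 = 38 opaque zones.
A: Mean rate = 5.6 mm / 38 years ≈ 0.147 mm/yr.
Length of B = 0.147 × 23 = 3.4 mm.

3.4 mm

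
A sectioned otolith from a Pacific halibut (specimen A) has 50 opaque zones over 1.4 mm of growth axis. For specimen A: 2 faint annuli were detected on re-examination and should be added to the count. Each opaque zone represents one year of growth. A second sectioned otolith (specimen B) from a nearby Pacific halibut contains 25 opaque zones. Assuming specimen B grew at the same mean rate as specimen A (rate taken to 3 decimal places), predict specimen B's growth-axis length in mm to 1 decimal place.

Specimen A: true opaque zone count = 50 + 2 = 52.
A: Mean rate = 1.4 mm / 52 years ≈ 0.027 mm/year.
Length of B = 0.027 × 25 = 0.7 mm.

0.7 mm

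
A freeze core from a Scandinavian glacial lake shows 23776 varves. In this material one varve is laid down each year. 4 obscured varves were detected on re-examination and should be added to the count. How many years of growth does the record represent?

23780 years

After corrections the count is 23776 + 4 = 23780 varves.
With a one-to-one varve periodicity this is 23780 years.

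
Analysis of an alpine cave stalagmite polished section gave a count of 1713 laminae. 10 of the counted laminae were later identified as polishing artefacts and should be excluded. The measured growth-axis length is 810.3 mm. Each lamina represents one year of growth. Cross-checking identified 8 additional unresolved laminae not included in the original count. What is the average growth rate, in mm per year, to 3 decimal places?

0.474 mm per year

Adjusted count: 1713 − 10 + 8 = 1711 laminae.
Mean rate = 810.3 mm / 1711 years ≈ 0.474 mm per year.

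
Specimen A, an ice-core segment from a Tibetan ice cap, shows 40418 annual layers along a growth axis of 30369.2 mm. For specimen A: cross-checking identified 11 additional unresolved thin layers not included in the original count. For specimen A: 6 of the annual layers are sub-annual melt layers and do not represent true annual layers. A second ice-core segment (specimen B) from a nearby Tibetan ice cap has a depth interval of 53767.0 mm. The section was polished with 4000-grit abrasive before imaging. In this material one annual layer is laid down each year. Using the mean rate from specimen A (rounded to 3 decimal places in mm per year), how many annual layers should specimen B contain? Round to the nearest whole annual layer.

71594 annual layers

Specimen A: true annual layer count = 40418 − 6 + 11 = 40423.
A: 30369.2 mm over 40423 years gives 30369.2 / 40423 ≈ 0.751 mm/year.
Specimen B: 53767.0 mm / 0.751 mm per year = 71593.87 years ≈ 71594 annual layers.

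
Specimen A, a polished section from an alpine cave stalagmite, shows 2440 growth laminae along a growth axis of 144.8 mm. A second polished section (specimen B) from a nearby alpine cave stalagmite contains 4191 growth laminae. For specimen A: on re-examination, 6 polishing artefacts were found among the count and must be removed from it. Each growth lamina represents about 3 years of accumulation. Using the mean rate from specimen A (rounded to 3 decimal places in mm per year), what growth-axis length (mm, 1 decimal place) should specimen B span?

Specimen A: true growth lamina count = 2440 − 6 = 2434.
Specimen A: at 3 years per growth lamina, 2434 × 3 = 7302 years.
A: Mean rate = 144.8 mm / 7302 years ≈ 0.020 mm per year.
Specimen B: multiplying by 3 years per growth lamina: 4191 × 3 = 12573 years. For B, 0.020 mm/year × 12573 years = 251.5 mm.

251.5 mm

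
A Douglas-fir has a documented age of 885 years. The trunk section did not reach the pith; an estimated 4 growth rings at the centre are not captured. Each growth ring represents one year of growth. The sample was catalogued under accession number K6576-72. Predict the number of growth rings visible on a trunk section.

Expected growth rings over 885 years: 885.
Less the 4 uncaptured growth rings: 885 − 4 = 881.

881 growth rings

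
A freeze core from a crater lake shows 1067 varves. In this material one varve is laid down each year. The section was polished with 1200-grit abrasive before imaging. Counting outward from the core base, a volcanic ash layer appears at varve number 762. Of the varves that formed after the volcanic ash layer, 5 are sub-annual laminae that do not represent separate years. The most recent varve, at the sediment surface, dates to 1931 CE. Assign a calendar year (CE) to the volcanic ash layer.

1067 − 762 = 305 varves lie beyond the volcanic ash layer toward the sediment surface.
Excluding 5 false varves: 305 − 5 = 300.
The varve at the sediment surface is 1931 CE, so the volcanic ash layer dates to 1931 − 300 = 1631 CE.

1631 CE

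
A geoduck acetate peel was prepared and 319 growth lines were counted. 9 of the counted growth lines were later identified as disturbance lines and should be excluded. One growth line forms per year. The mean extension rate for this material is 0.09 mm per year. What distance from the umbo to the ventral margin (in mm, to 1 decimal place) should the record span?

27.9 mm

True growth line count = 319 − 9 = 310.
Length ≈ 0.09 × 310 = 27.9 mm.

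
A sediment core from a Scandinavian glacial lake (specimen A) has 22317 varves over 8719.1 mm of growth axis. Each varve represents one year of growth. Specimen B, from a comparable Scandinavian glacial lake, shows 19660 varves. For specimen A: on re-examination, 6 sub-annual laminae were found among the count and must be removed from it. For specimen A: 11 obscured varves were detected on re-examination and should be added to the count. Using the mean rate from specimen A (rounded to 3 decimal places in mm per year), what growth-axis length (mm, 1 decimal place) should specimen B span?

7687.1 mm

Specimen A: correcting the raw count gives 22317 − 6 + 11 = 22322 true varves.
A: Extension rate ≈ 8719.1 / 22322 = 0.391 mm/yr.
B's length ≈ 0.391 × 19660 = 7687.1 mm.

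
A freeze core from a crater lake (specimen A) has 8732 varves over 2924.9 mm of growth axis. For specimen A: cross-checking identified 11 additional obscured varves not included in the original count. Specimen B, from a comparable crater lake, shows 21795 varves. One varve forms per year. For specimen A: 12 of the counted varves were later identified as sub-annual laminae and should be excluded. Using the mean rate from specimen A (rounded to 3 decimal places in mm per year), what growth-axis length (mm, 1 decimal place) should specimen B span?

7301.3 mm

Specimen A: adjusted count: 8732 − 12 + 11 = 8731 varves.
A: 2924.9 mm over 8731 years gives 2924.9 / 8731 ≈ 0.335 mm/year.
For B, 0.335 mm/year × 21795 years = 7301.3 mm.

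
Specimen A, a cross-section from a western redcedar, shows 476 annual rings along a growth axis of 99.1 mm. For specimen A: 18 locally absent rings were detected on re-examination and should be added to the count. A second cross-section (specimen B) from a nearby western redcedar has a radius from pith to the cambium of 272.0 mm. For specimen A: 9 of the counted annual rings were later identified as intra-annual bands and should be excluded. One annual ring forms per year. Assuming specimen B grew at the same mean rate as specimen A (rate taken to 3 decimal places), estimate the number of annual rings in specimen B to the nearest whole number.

Specimen A: correcting the raw count gives 476 − 9 + 18 = 485 true annual rings.
A: Extension rate ≈ 99.1 / 485 = 0.204 mm per year.
For B, 272.0 / 0.204 = 1333.33 years ≈ 1333 annual rings.

1333 annual rings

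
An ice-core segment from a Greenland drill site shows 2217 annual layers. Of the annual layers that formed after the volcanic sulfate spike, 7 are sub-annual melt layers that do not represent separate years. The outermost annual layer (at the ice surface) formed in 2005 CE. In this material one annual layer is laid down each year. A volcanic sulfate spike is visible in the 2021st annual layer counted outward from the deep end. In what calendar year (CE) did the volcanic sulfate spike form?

Between annual layer 2021 and the ice surface there are 2217 − 2021 = 196 annual layers.
196 − 7 false = 189 true annual layers after the volcanic sulfate spike.
2005 − 189 = 1816 CE.

1816 CE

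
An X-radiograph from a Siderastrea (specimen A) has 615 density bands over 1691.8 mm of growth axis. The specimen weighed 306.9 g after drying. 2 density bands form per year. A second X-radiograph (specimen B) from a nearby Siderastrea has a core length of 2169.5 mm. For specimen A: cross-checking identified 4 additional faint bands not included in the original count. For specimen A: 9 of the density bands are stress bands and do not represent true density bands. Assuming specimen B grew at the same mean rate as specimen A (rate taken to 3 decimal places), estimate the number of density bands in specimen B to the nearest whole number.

Specimen A: adjusted count: 615 − 9 + 4 = 610 density bands.
Specimen A: 610 density bands at 2 per year is 610 / 2 = 305 years.
A: Extension rate ≈ 1691.8 / 305 = 5.547 mm per year.
Specimen B: 2169.5 mm / 5.547 mm per year = 391.11 years; at 2 density bands per year that is 391.11 × 2 ≈ 782 density bands.

782 density bands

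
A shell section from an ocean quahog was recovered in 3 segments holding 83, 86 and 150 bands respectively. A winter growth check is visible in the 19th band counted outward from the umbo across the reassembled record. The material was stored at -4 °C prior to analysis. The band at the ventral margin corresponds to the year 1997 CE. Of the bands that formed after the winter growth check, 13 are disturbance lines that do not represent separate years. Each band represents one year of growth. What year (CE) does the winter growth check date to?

1710 CE

Total bands = 83 + 86 + 150 = 319.
319 − 19 = 300 bands lie beyond the winter growth check toward the ventral margin.
300 − 13 false = 287 true bands after the winter growth check.
1997 − 287 = 1710 CE.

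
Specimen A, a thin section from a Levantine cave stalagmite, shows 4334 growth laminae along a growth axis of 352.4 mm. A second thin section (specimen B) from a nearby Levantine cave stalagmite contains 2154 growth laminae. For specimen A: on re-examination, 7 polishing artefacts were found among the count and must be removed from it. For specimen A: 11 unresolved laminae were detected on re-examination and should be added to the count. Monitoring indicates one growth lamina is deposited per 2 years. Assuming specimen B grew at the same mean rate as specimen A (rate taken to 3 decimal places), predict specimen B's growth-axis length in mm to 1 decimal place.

176.6 mm

Specimen A: correcting the raw count gives 4334 − 7 + 11 = 4338 true growth laminae.
Specimen A: 4338 growth laminae at 2 years each span 4338 × 2 = 8676 years.
A: 352.4 mm over 8676 years gives 352.4 / 8676 ≈ 0.041 mm/yr.
Specimen B: 2154 growth laminae at 2 years each span 2154 × 2 = 4308 years. For B, 0.041 mm/year × 4308 years = 176.6 mm.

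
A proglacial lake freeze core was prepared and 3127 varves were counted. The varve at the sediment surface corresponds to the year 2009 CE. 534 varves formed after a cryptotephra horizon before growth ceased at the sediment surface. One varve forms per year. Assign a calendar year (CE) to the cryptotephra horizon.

1475 CE

534 varves formed after the cryptotephra horizon.
Counting back 534 years from 2009 CE places the cryptotephra horizon in 2009 − 534 = 1475 CE.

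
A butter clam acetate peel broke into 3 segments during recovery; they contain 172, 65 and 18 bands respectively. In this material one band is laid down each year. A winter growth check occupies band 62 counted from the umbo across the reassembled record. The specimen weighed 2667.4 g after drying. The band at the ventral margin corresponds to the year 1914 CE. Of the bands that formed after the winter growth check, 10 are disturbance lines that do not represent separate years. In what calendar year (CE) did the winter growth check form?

Total bands = 172 + 65 + 18 = 255.
255 − 62 = 193 bands lie beyond the winter growth check toward the ventral margin.
193 − 10 false = 183 true bands after the winter growth check.
Counting back 183 years from 1914 CE places the winter growth check in 1914 − 183 = 1731 CE.

1731 CE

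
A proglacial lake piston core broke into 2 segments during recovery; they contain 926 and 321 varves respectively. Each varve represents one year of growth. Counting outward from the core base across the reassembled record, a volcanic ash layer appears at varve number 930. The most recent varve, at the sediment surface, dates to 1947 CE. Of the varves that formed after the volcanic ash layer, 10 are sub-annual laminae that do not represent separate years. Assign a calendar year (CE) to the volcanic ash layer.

1640 CE

Total varves = 926 + 321 = 1247.
The volcanic ash layer sits at varve 930 from the core base, so 1247 − 930 = 317 varves formed after it.
317 − 10 false = 307 true varves after the volcanic ash layer.
Counting back 307 years from 1947 CE places the volcanic ash layer in 1947 − 307 = 1640 CE.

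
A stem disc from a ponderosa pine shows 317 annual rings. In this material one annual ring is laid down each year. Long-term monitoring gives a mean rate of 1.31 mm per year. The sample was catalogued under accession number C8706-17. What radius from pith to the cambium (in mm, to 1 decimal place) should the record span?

415.3 mm

The record spans 317 years at 1.31 mm per year.
317 years at 1.31 mm/year gives 1.31 × 317 = 415.3 mm.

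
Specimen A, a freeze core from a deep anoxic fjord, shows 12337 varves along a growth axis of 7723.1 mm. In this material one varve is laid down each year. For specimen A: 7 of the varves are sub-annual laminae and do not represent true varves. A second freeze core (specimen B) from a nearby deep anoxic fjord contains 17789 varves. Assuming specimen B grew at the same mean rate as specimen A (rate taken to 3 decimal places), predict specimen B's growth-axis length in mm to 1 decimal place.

Specimen A: correcting the raw count gives 12337 − 7 = 12330 true varves.
A: 7723.1 mm over 12330 years gives 7723.1 / 12330 ≈ 0.626 mm/yr.
B's length ≈ 0.626 × 17789 = 11135.9 mm.

11135.9 mm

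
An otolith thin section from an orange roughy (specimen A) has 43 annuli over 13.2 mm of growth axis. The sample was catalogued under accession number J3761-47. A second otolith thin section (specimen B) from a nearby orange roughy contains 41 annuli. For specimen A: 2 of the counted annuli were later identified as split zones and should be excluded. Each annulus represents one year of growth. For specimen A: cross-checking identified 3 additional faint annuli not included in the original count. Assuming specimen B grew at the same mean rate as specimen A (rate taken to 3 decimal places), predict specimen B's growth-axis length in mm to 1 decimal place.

Specimen A: adjusted count: 43 − 2 + 3 = 44 annuli.
A: Mean rate = 13.2 mm / 44 years ≈ 0.300 mm/yr.
B's length ≈ 0.300 × 41 = 12.3 mm.

12.3 mm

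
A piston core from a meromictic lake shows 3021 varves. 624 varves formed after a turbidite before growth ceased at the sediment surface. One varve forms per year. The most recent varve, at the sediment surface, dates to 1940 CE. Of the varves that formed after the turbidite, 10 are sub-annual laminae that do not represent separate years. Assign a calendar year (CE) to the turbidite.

1326 CE

There are 624 varves younger than the turbidite.
624 − 10 false = 614 true varves after the turbidite.
The varve at the sediment surface is 1940 CE, so the turbidite dates to 1940 − 614 = 1326 CE.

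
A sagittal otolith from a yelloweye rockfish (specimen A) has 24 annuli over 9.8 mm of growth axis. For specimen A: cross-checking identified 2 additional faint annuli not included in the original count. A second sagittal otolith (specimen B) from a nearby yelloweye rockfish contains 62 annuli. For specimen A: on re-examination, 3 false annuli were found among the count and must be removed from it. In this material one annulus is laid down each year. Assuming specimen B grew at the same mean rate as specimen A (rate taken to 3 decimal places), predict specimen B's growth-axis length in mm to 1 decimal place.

26.4 mm

Specimen A: true annulus count = 24 − 3 + 2 = 23.
A: 9.8 mm over 23 years gives 9.8 / 23 ≈ 0.426 mm per year.
Length of B = 0.426 × 62 = 26.4 mm.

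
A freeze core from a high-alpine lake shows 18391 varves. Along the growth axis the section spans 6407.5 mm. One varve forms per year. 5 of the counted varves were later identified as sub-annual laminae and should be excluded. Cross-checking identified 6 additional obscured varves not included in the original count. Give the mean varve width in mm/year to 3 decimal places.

Adjusted count: 18391 − 5 + 6 = 18392 varves.
Mean rate = 6407.5 mm / 18392 years ≈ 0.348 mm/year.

0.348 mm/year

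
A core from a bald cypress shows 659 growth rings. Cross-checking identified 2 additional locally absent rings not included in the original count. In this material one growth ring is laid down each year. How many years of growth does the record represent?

661 years

After corrections the count is 659 + 2 = 661 growth rings.
With a one-to-one growth ring periodicity this is 661 years.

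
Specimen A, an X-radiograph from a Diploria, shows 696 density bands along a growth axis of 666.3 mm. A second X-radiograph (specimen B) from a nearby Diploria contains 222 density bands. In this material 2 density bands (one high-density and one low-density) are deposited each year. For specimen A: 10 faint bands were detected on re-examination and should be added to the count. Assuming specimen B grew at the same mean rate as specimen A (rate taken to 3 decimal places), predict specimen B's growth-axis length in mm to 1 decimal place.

209.6 mm

Specimen A: adjusted count: 696 + 10 = 706 density bands.
Specimen A: dividing by 2 density bands per year: 706 / 2 = 353 years.
A: Extension rate ≈ 666.3 / 353 = 1.888 mm per year.
Specimen B: 222 density bands at 2 per year is 222 / 2 = 111 years. Length of B = 1.888 × 111 = 209.6 mm.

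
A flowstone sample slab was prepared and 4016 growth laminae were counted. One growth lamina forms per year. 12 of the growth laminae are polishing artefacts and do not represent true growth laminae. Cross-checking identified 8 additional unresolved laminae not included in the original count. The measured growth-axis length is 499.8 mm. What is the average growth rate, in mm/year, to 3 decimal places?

True growth lamina count = 4016 − 12 + 8 = 4012.
Mean rate = 499.8 mm / 4012 years ≈ 0.125 mm/year.

0.125 mm/year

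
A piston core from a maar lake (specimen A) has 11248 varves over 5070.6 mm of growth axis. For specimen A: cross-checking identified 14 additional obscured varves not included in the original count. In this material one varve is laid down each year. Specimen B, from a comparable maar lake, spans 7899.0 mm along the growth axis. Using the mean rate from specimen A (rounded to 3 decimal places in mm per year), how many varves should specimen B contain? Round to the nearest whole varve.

Specimen A: true varve count = 11248 + 14 = 11262.
A: Extension rate ≈ 5070.6 / 11262 = 0.450 mm/year.
Specimen B: 7899.0 mm / 0.450 mm per year = 17553.33 years ≈ 17553 varves.

17553 varves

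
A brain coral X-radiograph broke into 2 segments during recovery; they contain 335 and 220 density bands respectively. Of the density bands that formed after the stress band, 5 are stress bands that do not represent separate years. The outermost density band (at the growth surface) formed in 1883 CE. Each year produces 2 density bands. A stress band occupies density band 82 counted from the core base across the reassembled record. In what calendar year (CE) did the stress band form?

1649 CE

Total density bands = 335 + 220 = 555.
Between density band 82 and the growth surface there are 555 − 82 = 473 density bands.
473 − 5 false = 468 true density bands after the stress band.
468 density bands at 2 per year is 468 / 2 = 234 years.
1883 − 234 = 1649 CE.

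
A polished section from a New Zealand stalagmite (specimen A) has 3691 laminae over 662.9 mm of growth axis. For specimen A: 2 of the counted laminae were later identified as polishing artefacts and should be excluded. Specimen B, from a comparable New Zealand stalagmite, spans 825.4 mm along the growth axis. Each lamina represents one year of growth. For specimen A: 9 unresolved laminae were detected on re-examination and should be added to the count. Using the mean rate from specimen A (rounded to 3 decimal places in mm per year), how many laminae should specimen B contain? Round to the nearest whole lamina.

4611 laminae

Specimen A: after corrections the count is 3691 − 2 + 9 = 3698 laminae.
A: 662.9 mm over 3698 years gives 662.9 / 3698 ≈ 0.179 mm per year.
For B, 825.4 / 0.179 = 4611.17 years ≈ 4611 laminae.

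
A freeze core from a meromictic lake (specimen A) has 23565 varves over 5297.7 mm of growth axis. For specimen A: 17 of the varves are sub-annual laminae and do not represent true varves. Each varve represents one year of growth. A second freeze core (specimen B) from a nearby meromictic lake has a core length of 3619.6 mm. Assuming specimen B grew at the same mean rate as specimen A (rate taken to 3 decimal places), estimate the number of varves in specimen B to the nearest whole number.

16087 varves

Specimen A: after corrections the count is 23565 − 17 = 23548 varves.
A: Extension rate ≈ 5297.7 / 23548 = 0.225 mm/yr.
For B, 3619.6 / 0.225 = 16087.11 years ≈ 16087 varves.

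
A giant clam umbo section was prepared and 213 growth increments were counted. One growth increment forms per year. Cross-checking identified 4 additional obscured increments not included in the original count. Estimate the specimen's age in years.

After corrections the count is 213 + 4 = 217 growth increments.
At one growth increment per year, that is 217 years.

217 years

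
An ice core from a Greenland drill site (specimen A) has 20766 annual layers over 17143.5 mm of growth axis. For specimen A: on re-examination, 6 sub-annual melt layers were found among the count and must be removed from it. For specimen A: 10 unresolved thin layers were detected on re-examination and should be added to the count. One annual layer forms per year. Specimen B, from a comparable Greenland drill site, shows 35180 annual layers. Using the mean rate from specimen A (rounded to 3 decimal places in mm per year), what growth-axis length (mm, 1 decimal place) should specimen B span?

Specimen A: adjusted count: 20766 − 6 + 10 = 20770 annual layers.
A: Extension rate ≈ 17143.5 / 20770 = 0.825 mm/year.
For B, 0.825 mm/year × 35180 years = 29023.5 mm.

29023.5 mm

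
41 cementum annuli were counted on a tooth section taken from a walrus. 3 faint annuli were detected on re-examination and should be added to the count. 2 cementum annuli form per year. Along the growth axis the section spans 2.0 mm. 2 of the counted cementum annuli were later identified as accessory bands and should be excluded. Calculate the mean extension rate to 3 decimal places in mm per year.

0.095 mm per year

Adjusted count: 41 − 2 + 3 = 42 cementum annuli.
Dividing by 2 cementum annuli per year: 42 / 2 = 21 years.
Mean rate = 2.0 mm / 21 years ≈ 0.095 mm per year.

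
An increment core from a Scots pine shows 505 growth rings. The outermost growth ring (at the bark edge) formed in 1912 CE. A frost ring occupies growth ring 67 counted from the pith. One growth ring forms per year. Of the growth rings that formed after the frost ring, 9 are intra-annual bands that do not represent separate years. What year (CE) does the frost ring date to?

The frost ring sits at growth ring 67 from the pith, so 505 − 67 = 438 growth rings formed after it.
Removing the 9 false growth rings leaves 438 − 9 = 429 true growth rings beyond the frost ring.
1912 − 429 = 1483 CE.

1483 CE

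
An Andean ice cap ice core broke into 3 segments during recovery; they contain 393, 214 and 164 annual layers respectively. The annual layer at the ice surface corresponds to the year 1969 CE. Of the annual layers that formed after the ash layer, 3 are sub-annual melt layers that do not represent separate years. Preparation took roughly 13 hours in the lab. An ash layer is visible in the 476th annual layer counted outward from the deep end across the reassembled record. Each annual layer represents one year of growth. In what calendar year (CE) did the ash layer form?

1677 CE

Total annual layers = 393 + 214 + 164 = 771.
Between annual layer 476 and the ice surface there are 771 − 476 = 295 annual layers.
Excluding 3 false annual layers: 295 − 3 = 292.
1969 − 292 = 1677 CE.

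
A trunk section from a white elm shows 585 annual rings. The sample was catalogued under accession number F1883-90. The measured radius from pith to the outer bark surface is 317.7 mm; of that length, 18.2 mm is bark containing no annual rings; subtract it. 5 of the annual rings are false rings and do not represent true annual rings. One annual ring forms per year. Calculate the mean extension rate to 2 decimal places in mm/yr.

0.52 mm/yr

Correcting the raw count gives 585 − 5 = 580 true annual rings.
Removing the 18.2 mm offcut leaves 317.7 − 18.2 = 299.5 mm.
Extension rate ≈ 299.5 / 580 = 0.52 mm/yr.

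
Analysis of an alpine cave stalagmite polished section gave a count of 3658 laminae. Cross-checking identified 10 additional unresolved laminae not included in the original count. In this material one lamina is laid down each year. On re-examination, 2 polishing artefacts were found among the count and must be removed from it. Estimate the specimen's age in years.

3666 years

Adjusted count: 3658 − 2 + 10 = 3666 laminae.
At one lamina per year, that is 3666 years.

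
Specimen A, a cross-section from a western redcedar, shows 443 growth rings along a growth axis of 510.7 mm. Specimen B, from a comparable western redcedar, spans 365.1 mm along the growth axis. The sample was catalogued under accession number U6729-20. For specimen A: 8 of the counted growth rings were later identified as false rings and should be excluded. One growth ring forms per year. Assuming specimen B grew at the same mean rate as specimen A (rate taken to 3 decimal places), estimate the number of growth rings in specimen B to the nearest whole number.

311 growth rings

Specimen A: adjusted count: 443 − 8 = 435 growth rings.
A: Extension rate ≈ 510.7 / 435 = 1.174 mm/year.
B spans 365.1 / 1.174 = 310.99 years ≈ 311 growth rings.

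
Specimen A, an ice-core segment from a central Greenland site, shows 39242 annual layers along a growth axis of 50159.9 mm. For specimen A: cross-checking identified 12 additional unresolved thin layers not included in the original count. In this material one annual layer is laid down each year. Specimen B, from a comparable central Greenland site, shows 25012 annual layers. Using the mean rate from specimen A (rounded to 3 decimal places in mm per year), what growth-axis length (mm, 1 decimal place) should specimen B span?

Specimen A: correcting the raw count gives 39242 + 12 = 39254 true annual layers.
A: 50159.9 mm over 39254 years gives 50159.9 / 39254 ≈ 1.278 mm per year.
B's length ≈ 1.278 × 25012 = 31965.3 mm.

31965.3 mm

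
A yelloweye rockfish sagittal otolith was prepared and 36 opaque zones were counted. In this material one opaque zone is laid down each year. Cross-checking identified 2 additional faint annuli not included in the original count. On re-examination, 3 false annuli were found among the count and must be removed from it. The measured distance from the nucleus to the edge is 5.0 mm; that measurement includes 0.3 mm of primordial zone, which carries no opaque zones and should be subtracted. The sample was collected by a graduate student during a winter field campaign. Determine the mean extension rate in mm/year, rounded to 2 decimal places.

True opaque zone count = 36 − 3 + 2 = 35.
Removing the 0.3 mm offcut leaves 5.0 − 0.3 = 4.7 mm.
4.7 mm over 35 years gives 4.7 / 35 ≈ 0.13 mm/year.

0.13 mm/year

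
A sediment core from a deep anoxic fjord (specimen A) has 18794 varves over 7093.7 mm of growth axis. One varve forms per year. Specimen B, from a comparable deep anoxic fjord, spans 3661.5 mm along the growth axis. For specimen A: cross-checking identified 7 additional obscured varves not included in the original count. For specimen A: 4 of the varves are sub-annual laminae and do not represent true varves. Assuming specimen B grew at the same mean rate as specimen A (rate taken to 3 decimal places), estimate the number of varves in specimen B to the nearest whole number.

Specimen A: after corrections the count is 18794 − 4 + 7 = 18797 varves.
A: Mean rate = 7093.7 mm / 18797 years ≈ 0.377 mm per year.
For B, 3661.5 / 0.377 = 9712.20 years ≈ 9712 varves.

9712 varves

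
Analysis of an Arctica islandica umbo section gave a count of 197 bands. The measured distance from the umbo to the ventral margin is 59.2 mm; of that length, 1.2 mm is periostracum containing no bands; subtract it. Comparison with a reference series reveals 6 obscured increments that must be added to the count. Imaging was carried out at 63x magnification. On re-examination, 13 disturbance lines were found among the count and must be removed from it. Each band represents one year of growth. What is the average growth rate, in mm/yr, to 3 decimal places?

After corrections the count is 197 − 13 + 6 = 190 bands.
The growth record spans 59.2 − 1.2 = 58.0 mm.
Extension rate ≈ 58.0 / 190 = 0.305 mm/yr.

0.305 mm/yr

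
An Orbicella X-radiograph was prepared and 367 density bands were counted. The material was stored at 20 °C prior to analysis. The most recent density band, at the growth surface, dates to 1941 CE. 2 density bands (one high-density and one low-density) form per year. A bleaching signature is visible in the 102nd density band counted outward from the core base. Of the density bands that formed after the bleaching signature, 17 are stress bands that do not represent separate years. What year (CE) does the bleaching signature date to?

The bleaching signature sits at density band 102 from the core base, so 367 − 102 = 265 density bands formed after it.
Excluding 17 false density bands: 265 − 17 = 248.
248 density bands at 2 per year is 248 / 2 = 124 years.
Counting back 124 years from 1941 CE places the bleaching signature in 1941 − 124 = 1817 CE.

1817 CE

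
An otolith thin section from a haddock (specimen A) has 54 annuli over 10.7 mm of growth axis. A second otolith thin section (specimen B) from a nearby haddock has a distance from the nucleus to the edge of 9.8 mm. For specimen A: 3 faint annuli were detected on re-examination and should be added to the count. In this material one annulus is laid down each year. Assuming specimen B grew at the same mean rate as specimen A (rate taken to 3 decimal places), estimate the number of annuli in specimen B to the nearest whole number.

52 annuli

Specimen A: true annulus count = 54 + 3 = 57.
A: 10.7 mm over 57 years gives 10.7 / 57 ≈ 0.188 mm/yr.
B spans 9.8 / 0.188 = 52.13 years ≈ 52 annuli.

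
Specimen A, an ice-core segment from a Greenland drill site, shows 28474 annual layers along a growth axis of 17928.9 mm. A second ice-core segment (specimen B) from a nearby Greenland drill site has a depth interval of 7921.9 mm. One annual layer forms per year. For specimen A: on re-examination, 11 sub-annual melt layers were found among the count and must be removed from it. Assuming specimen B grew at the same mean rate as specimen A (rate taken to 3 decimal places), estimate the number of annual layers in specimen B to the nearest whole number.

Specimen A: correcting the raw count gives 28474 − 11 = 28463 true annual layers.
A: Extension rate ≈ 17928.9 / 28463 = 0.630 mm per year.
For B, 7921.9 / 0.630 = 12574.44 years ≈ 12574 annual layers.

12574 annual layers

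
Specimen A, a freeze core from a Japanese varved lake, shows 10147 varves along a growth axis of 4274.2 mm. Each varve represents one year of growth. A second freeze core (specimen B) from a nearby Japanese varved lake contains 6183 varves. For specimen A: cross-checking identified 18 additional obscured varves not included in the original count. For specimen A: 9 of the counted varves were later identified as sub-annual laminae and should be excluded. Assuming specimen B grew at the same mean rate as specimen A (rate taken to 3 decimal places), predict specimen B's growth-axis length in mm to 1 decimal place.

2603.0 mm

Specimen A: true varve count = 10147 − 9 + 18 = 10156.
A: 4274.2 mm over 10156 years gives 4274.2 / 10156 ≈ 0.421 mm/year.
For B, 0.421 mm/year × 6183 years = 2603.0 mm.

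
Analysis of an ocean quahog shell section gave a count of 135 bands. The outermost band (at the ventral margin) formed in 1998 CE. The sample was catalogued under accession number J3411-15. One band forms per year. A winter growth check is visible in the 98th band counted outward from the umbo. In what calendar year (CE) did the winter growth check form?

Between band 98 and the ventral margin there are 135 − 98 = 37 bands.
1998 − 37 = 1961 CE.

1961 CE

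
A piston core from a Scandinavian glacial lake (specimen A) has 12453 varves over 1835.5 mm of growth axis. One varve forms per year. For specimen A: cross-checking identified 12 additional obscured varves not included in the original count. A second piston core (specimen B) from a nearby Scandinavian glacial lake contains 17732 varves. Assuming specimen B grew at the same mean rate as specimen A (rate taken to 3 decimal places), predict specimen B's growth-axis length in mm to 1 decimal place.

2606.6 mm

Specimen A: after corrections the count is 12453 + 12 = 12465 varves.
A: 1835.5 mm over 12465 years gives 1835.5 / 12465 ≈ 0.147 mm/yr.
Length of B = 0.147 × 17732 = 2606.6 mm.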